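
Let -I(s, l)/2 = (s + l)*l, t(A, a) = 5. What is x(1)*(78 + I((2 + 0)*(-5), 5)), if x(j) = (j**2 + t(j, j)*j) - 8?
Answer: -256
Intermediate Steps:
x(j) = -8 + j**2 + 5*j (x(j) = (j**2 + 5*j) - 8 = -8 + j**2 + 5*j)
I(s, l) = -2*l*(l + s) (I(s, l) = -2*(s + l)*l = -2*(l + s)*l = -2*l*(l + s))
x(1)*(78 + I((2 + 0)*(-5), 5)) = (-8 + 1**2 + 5*1)*(78 - 2*5*(5 + (2 + 0)*(-5))) = (-8 + 1 + 5)*(78 - 2*5*(5 + 2*(-5))) = -2*(78 - 2*5*(5 - 10)) = -2*(78 - 2*5*(-5)) = -2*(78 + 50) = -2*128 = -256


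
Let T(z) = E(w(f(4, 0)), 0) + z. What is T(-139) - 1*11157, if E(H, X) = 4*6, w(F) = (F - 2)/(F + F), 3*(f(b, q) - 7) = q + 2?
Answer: -11272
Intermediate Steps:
f(b, q) = 23/3 + q/3 (f(b, q) = 7 + (q + 2)/3 = 7 + (2 + q)/3 = 7 + (⅔ + q/3) = 23/3 + q/3)
w(F) = (-2 + F)/(2*F) (w(F) = (-2 + F)/((2*F)) = (-2 + F)*(1/(2*F)) = (-2 + F)/(2*F))
E(H, X) = 24
T(z) = 24 + z
T(-139) - 1*11157 = (24 - 139) - 1*11157 = -115 - 11157 = -11272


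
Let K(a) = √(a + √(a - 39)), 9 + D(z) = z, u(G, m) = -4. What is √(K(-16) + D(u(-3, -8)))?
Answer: √(-13 + √(-16 + I*√55)) ≈ 0.5815 + 3.5262*I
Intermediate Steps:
D(z) = -9 + z
K(a) = √(a + √(-39 + a))
√(K(-16) + D(u(-3, -8))) = √(√(-16 + √(-39 - 16)) + (-9 - 4)) = √(√(-16 + √(-55)) - 13) = √(√(-16 + I*√55) - 13) = √(-13 + √(-16 + I*√55))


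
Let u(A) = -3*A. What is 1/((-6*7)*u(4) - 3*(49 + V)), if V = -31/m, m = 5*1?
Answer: 5/1878 ≈ 0.0026624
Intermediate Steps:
m = 5
V = -31/5 ≈ -6.2000
1/((-6*7)*u(4) - 3*(49 + V)) = 1/((-6*7)*(-3*4) - 3*(49 - 31/5)) = 1/(-42*(-12) - 3*214/5) = 1/(504 - 642/5) = 1/(1878/5) = 5/1878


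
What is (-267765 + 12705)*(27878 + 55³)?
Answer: -49546170180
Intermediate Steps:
(-267765 + 12705)*(27878 + 55³) = -255060*(27878 + 166375) = -255060*194253 = -49546170180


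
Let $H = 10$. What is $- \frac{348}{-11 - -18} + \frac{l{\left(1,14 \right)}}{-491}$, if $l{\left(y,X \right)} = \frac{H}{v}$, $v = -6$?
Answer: $- \frac{512569}{10311} \approx -49.711$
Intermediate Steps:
$l{\left(y,X \right)} = - \frac{5}{3}$ ($l{\left(y,X \right)} = \frac{10}{-6} = 10 \left(- \frac{1}{6}\right) = - \frac{5}{3}$)
$- \frac{348}{-11 - -18} + \frac{l{\left(1,14 \right)}}{-491} = - \frac{348}{-11 - -18} - \frac{5}{3 \left(-491\right)} = - \frac{348}{-11 + 18} - - \frac{5}{1473} = - \frac{348}{7} + \frac{5}{1473} = - \frac{512569}{10311}$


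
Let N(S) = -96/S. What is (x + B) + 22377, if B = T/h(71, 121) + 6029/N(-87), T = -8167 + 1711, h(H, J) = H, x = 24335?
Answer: 118336783/2272 ≈ 52085.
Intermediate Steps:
T = -6456
B = 12207119/2272 (B = -6456/71 + 6029/((-96/(-87))) = -6456*1/71 + 6029/((-96*(-1/87))) = -6456/71 + 6029/(32/29) = -6456/71 + 6029*(29/32) = -6456/71 + 174841/32 = 12207119/2272 ≈ 5372.9)
(x + B) + 22377 = (24335 + 12207119/2272) + 22377 = 67496239/2272 + 22377 = 118336783/2272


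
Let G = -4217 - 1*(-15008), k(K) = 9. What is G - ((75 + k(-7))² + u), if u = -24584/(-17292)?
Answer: 16140259/4323 ≈ 3733.6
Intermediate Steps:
G = 10791 (G = -4217 + 15008 = 10791)
u = 6146/4323 (u = -24584*(-1/17292) = 6146/4323 ≈ 1.4217)
G - ((75 + k(-7))² + u) = 10791 - ((75 + 9)² + 6146/4323) = 10791 - (84² + 6146/4323) = 10791 - (7056 + 6146/4323) = 10791 - 1*30509234/4323 = 10791 - 30509234/4323 = 16140259/4323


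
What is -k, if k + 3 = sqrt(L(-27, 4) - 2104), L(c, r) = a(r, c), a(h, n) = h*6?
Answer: 3 - 4*I*sqrt(130) ≈ 3.0 - 45.607*I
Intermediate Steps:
a(h, n) = 6*h
L(c, r) = 6*r
k = -3 + 4*I*sqrt(130) (k = -3 + sqrt(6*4 - 2104) = -3 + sqrt(24 - 2104) = -3 + sqrt(-2080) = -3 + 4*I*sqrt(130) ≈ -3.0 + 45.607*I)
-k = -(-3 + 4*I*sqrt(130)) = 3 - 4*I*sqrt(130)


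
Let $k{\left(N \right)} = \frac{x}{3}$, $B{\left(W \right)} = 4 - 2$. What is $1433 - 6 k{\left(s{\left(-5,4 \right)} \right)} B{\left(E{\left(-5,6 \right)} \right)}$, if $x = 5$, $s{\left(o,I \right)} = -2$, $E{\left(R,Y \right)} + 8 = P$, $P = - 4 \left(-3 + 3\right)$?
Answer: $-28660$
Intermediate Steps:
$P = 0$ ($P = \left(-4\right) 0 = 0$)
$E{\left(R,Y \right)} = -8$ ($E{\left(R,Y \right)} = -8 + 0 = -8$)
$B{\left(W \right)} = 2$
$k{\left(N \right)} = \frac{5}{3}$
$1433 - 6 k{\left(s{\left(-5,4 \right)} \right)} B{\left(E{\left(-5,6 \right)} \right)} = 1433 \left(-6\right) \frac{5}{3} \cdot 2 = 1433 \left(\left(-10\right) 2\right) = 1433 \left(-20\right) = -28660$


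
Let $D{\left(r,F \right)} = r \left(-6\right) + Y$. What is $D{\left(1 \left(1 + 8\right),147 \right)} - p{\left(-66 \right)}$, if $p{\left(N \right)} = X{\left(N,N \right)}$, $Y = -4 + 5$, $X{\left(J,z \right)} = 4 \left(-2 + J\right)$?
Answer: $219$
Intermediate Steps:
$X{\left(J,z \right)} = -8 + 4 J$
$Y = 1$
$p{\left(N \right)} = -8 + 4 N$
$D{\left(r,F \right)} = 1 - 6 r$ ($D{\left(r,F \right)} = r \left(-6\right) + 1 = - 6 r + 1 = 1 - 6 r$)
$D{\left(1 \left(1 + 8\right),147 \right)} - p{\left(-66 \right)} = \left(1 - 6 \cdot 1 \left(1 + 8\right)\right) - \left(-8 + 4 \left(-66\right)\right) = \left(1 - 6 \cdot 1 \cdot 9\right) - \left(-8 - 264\right) = \left(1 - 54\right) - -272 = \left(1 - 54\right) + 272 = -53 + 272 = 219$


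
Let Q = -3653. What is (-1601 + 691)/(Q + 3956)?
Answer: -910/303 ≈ -3.0033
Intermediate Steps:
(-1601 + 691)/(Q + 3956) = (-1601 + 691)/(-3653 + 3956) = -910/303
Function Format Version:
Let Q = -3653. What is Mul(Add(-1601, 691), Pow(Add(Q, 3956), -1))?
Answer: Rational(-910, 303) ≈ -3.0033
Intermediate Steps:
Mul(Add(-1601, 691), Pow(Add(Q, 3956), -1)) = Mul(Add(-1601, 691), Pow(Add(-3653, 3956), -1)) = Mul(-910, Pow(303, -1)) = Mul(-910, Rational(1, 303)) = Rational(-910, 303)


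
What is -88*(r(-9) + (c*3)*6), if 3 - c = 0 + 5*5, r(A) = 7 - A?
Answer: 33440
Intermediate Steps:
c = -22 (c = 3 - (0 + 5*5) = 3 - (0 + 25) = 3 - 1*25 = 3 - 25 = -22)
-88*(r(-9) + (c*3)*6) = -88*((7 - 1*(-9)) - 22*3*6) = -88*((7 + 9) - 66*6) = -88*(16 - 396) = -88*(-380) = 33440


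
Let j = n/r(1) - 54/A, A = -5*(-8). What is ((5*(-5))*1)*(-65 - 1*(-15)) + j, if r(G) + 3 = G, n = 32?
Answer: 24653/20 ≈ 1232.7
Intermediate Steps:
r(G) = -3 + G
A = 40
j = -347/20 (j = 32/(-3 + 1) - 54/40 = 32/(-2) - 54*1/40 = 32*(-½) - 27/20 = -16 - 27/20 = -347/20 ≈ -17.350)
((5*(-5))*1)*(-65 - 1*(-15)) + j = ((5*(-5))*1)*(-65 - 1*(-15)) - 347/20 = (-25*1)*(-65 + 15) - 347/20 = -25*(-50) - 347/20 = 1250 - 347/20 = 24653/20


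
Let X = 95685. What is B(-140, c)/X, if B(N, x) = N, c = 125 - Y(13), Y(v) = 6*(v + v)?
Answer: -28/19137 ≈ -0.0014631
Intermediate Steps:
Y(v) = 12*v (Y(v) = 6*(2*v) = 12*v)
c = -31 (c = 125 - 12*13 = 125 - 1*156 = 125 - 156 = -31)
B(-140, c)/X = -140/95685 = -140*1/95685 = -28/19137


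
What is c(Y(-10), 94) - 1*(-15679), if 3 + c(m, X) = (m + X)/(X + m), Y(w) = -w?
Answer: 15677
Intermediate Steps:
c(m, X) = -2 (c(m, X) = -3 + (m + X)/(X + m) = -3 + (X + m)/(X + m) = -3 + 1 = -2)
c(Y(-10), 94) - 1*(-15679) = -2 - 1*(-15679) = -2 + 15679 = 15677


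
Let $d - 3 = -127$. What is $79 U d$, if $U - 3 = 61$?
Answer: $-626944$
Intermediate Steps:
$d = -124$ ($d = 3 - 127 = -124$)
$U = 64$ ($U = 3 + 61 = 64$)
$79 U d = 79 \cdot 64 \left(-124\right) = 5056 \left(-124\right) = -626944$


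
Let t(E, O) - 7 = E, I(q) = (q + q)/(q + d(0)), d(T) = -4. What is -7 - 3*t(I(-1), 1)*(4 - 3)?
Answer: -146/5 ≈ -29.200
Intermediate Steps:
I(q) = 2*q/(-4 + q) (I(q) = (q + q)/(q - 4) = (2*q)/(-4 + q) = 2*q/(-4 + q))
t(E, O) = 7 + E
-7 - 3*t(I(-1), 1)*(4 - 3) = -7 - 3*(7 + 2*(-1)/(-4 - 1))*(4 - 3) = -7 - 3*(7 + 2*(-1)/(-5)) = -7 - 3*(7 + 2*(-1)*(-1/5)) = -7 - 3*(7 + 2/5) = -7 - 111/5 = -146/5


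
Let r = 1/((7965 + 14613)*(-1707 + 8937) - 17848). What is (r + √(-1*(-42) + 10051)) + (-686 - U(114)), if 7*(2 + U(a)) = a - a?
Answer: -111643226927/163221092 + √10093 ≈ -583.54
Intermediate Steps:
U(a) = -2 (U(a) = -2 + (a - a)/7 = -2 + (⅐)*0 = -2 + 0 = -2)
r = 1/163221092 (r = 1/(22578*7230 - 17848) = 1/(163238940 - 17848) = 1/163221092 ≈ 6.1267e-9)
(r + √(-1*(-42) + 10051)) + (-686 - U(114)) = (1/163221092 + √(-1*(-42) + 10051)) + (-686 - 1*(-2)) = (1/163221092 + √(42 + 10051)) + (-686 + 2) = (1/163221092 + √10093) - 684 = -111643226927/163221092 + √10093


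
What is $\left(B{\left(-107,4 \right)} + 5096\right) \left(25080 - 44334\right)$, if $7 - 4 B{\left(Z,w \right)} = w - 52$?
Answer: $- \frac{196766253}{2} \approx -9.8383 \cdot 10^{7}$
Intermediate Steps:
$B{\left(Z,w \right)} = \frac{59}{4} - \frac{w}{4}$ ($B{\left(Z,w \right)} = \frac{7}{4} - \frac{w - 52}{4} = \frac{7}{4} - \frac{-52 + w}{4} = \frac{7}{4} - \left(-13 + \frac{w}{4}\right) = \frac{59}{4} - \frac{w}{4}$)
$\left(B{\left(-107,4 \right)} + 5096\right) \left(25080 - 44334\right) = \left(\left(\frac{59}{4} - 1\right) + 5096\right) \left(25080 - 44334\right) = \left(\left(\frac{59}{4} - 1\right) + 5096\right) \left(-19254\right) = \left(\frac{55}{4} + 5096\right) \left(-19254\right) = \frac{20439}{4} \left(-19254\right) = - \frac{196766253}{2}$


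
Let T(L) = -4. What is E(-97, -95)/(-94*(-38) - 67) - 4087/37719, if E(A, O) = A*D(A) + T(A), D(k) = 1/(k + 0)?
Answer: -14438092/132205095 ≈ -0.10921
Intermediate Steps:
D(k) = 1/k
E(A, O) = -3 (E(A, O) = A/A - 4 = 1 - 4 = -3)
E(-97, -95)/(-94*(-38) - 67) - 4087/37719 = -3/(-94*(-38) - 67) - 4087/37719 = -3/(3572 - 67) - 4087*1/37719 = -3/3505 - 4087/37719 = -14438092/132205095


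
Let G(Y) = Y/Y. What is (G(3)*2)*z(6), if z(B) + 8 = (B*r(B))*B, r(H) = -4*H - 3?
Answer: -1960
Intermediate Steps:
G(Y) = 1
r(H) = -3 - 4*H
z(B) = -8 + B**2*(-3 - 4*B) (z(B) = -8 + (B*(-3 - 4*B))*B = -8 + B**2*(-3 - 4*B))
(G(3)*2)*z(6) = (1*2)*(-8 - 1*6**2*(3 + 4*6)) = 2*(-8 - 1*36*(3 + 24)) = 2*(-8 - 1*36*27) = 2*(-8 - 972) = 2*(-980) = -1960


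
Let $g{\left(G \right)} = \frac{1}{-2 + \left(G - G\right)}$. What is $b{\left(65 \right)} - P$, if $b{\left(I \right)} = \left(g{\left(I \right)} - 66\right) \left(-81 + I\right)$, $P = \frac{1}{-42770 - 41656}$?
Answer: $\frac{89829265}{84426} \approx 1064.0$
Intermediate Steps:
$P = - \frac{1}{84426}$ ($P = \frac{1}{-84426} = - \frac{1}{84426} \approx -1.1845 \cdot 10^{-5}$)
$g{\left(G \right)} = - \frac{1}{2}$ ($g{\left(G \right)} = \frac{1}{-2 + 0} = \frac{1}{-2} = - \frac{1}{2}$)
$b{\left(I \right)} = \frac{10773}{2} - \frac{133 I}{2}$ ($b{\left(I \right)} = \left(- \frac{1}{2} - 66\right) \left(-81 + I\right) = - \frac{133 \left(-81 + I\right)}{2} = \frac{10773}{2} - \frac{133 I}{2}$)
$b{\left(65 \right)} - P = \left(\frac{10773}{2} - \frac{8645}{2}\right) - - \frac{1}{84426} = \left(\frac{10773}{2} - \frac{8645}{2}\right) + \frac{1}{84426} = 1064 + \frac{1}{84426} = \frac{89829265}{84426}$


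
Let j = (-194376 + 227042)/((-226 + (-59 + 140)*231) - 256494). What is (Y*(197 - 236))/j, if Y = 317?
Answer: 2942505267/32666 ≈ 90079.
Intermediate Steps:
j = -32666/238009 (j = 32666/((-226 + 81*231) - 256494) = 32666/((-226 + 18711) - 256494) = 32666/(18485 - 256494) = 32666/(-238009) = 32666*(-1/238009) = -32666/238009 ≈ -0.13725)
(Y*(197 - 236))/j = (317*(197 - 236))/(-32666/238009) = (317*(-39))*(-238009/32666) = -12363*(-238009/32666) = 2942505267/32666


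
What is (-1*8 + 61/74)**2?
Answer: 281961/5476 ≈ 51.490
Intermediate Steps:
(-1*8 + 61/74)**2 = (-8 + 61*(1/74))**2 = (-8 + 61/74)**2 = (-531/74)**2 = 281961/5476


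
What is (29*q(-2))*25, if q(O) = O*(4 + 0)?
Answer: -5800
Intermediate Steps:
q(O) = 4*O (q(O) = O*4 = 4*O)
(29*q(-2))*25 = (29*(4*(-2)))*25 = (29*(-8))*25 = -232*25 = -5800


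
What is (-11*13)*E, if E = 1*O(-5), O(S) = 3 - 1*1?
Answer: -286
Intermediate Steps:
O(S) = 2 (O(S) = 3 - 1 = 2)
E = 2 (E = 1*2 = 2)
(-11*13)*E = -11*13*2 = -143*2 = -286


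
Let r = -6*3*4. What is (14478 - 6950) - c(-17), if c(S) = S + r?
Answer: 7617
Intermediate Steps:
r = -72 (r = -18*4 = -72)
c(S) = -72 + S (c(S) = S - 72 = -72 + S)
(14478 - 6950) - c(-17) = (14478 - 6950) - (-72 - 17) = 7528 - 1*(-89) = 7528 + 89 = 7617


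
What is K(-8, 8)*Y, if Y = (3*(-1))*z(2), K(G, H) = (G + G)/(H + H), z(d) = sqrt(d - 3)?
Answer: 3*I ≈ 3.0*I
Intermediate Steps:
z(d) = sqrt(-3 + d)
K(G, H) = G/H (K(G, H) = (2*G)/((2*H)) = (2*G)*(1/(2*H)) = G/H)
Y = -3*I (Y = (3*(-1))*sqrt(-3 + 2) = -3*I ≈ -3.0*I)
K(-8, 8)*Y = (-8/8)*(-3*I) = (-8*1/8)*(-3*I) = -(-3)*I = 3*I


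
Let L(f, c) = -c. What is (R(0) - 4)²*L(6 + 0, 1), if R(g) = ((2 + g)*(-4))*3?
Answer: -784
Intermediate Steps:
R(g) = -24 - 12*g (R(g) = (-8 - 4*g)*3 = -24 - 12*g)
(R(0) - 4)²*L(6 + 0, 1) = ((-24 - 12*0) - 4)²*(-1*1) = ((-24 + 0) - 4)²*(-1) = (-24 - 4)²*(-1) = (-28)²*(-1) = 784*(-1) = -784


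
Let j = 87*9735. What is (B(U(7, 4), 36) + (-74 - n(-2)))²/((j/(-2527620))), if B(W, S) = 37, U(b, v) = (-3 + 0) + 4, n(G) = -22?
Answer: -12638100/18821 ≈ -671.49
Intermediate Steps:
j = 846945
U(b, v) = 1 (U(b, v) = -3 + 4 = 1)
(B(U(7, 4), 36) + (-74 - n(-2)))²/((j/(-2527620))) = (37 + (-74 - 1*(-22)))²/((846945/(-2527620))) = (37 + (-74 + 22))²/((846945*(-1/2527620))) = (37 - 52)²/(-56463/168508) = (-15)²*(-168508/56463) = 225*(-168508/56463) = -12638100/18821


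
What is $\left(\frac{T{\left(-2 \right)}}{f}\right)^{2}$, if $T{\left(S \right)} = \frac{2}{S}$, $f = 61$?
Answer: $\frac{1}{3721} \approx 0.00026874$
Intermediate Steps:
$\left(\frac{T{\left(-2 \right)}}{f}\right)^{2} = \left(\frac{2 \frac{1}{-2}}{61}\right)^{2} = \left(2 \left(- \frac{1}{2}\right) \frac{1}{61}\right)^{2} = \left(\left(-1\right) \frac{1}{61}\right)^{2} = \left(- \frac{1}{61}\right)^{2} = \frac{1}{3721}$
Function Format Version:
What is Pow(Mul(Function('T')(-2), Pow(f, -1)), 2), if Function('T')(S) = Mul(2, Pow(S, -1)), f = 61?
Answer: Rational(1, 3721) ≈ 0.00026874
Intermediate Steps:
Pow(Mul(Function('T')(-2), Pow(f, -1)), 2) = Pow(Mul(Mul(2, Pow(-2, -1)), Pow(61, -1)), 2) = Pow(Mul(Mul(2, Rational(-1, 2)), Rational(1, 61)), 2) = Pow(Mul(-1, Rational(1, 61)), 2) = Pow(Rational(-1, 61), 2) = Rational(1, 3721)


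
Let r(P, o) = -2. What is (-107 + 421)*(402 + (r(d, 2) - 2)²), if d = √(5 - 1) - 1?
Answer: 131252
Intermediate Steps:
d = 1 (d = √4 - 1 = 2 - 1 = 1)
(-107 + 421)*(402 + (r(d, 2) - 2)²) = (-107 + 421)*(402 + (-2 - 2)²) = 314*(402 + (-4)²) = 314*(402 + 16) = 314*418 = 131252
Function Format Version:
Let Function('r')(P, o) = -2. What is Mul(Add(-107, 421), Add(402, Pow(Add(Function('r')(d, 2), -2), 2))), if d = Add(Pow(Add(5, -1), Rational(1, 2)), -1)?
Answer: 131252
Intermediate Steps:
d = 1 (d = Add(Pow(4, Rational(1, 2)), -1) = Add(2, -1) = 1)
Mul(Add(-107, 421), Add(402, Pow(Add(Function('r')(d, 2), -2), 2))) = Mul(Add(-107, 421), Add(402, Pow(Add(-2, -2), 2))) = Mul(314, Add(402, Pow(-4, 2))) = Mul(314, Add(402, 16)) = Mul(314, 418) = 131252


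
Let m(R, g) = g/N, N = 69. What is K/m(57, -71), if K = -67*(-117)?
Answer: -540891/71 ≈ -7618.2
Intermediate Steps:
m(R, g) = g/69
K = 7839
K/m(57, -71) = 7839/(((1/69)*(-71))) = 7839/(-71/69) = 7839*(-69/71) = -540891/71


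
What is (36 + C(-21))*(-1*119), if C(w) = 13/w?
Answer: -12631/3 ≈ -4210.3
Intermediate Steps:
(36 + C(-21))*(-1*119) = (36 + 13/(-21))*(-1*119) = (36 + 13*(-1/21))*(-119) = (36 - 13/21)*(-119) = (743/21)*(-119) = -12631/3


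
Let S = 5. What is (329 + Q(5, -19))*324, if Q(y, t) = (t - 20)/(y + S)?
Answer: 526662/5 ≈ 1.0533e+5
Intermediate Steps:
Q(y, t) = (-20 + t)/(5 + y) (Q(y, t) = (t - 20)/(y + 5) = (-20 + t)/(5 + y))
(329 + Q(5, -19))*324 = (329 + (-20 - 19)/(5 + 5))*324 = (329 - 39/10)*324 = (3251/10)*324 = 526662/5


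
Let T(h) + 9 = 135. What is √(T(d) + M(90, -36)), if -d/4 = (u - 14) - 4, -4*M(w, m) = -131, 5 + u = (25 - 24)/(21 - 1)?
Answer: √635/2 ≈ 12.600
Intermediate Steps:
u = -99/20 (u = -5 + (25 - 24)/(21 - 1) = -5 + 1/20 = -99/20 ≈ -4.9500)
M(w, m) = 131/4 (M(w, m) = -¼*(-131) = 131/4)
d = 459/5 (d = -4*((-99/20 - 14) - 4) = -4*(-379/20 - 4) = -4*(-459/20) = 459/5 ≈ 91.800)
T(h) = 126 (T(h) = -9 + 135 = 126)
√(T(d) + M(90, -36)) = √(126 + 131/4) = √(635/4) = √635/2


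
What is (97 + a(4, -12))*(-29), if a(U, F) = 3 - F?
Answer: -3248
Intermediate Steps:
(97 + a(4, -12))*(-29) = (97 + (3 - 1*(-12)))*(-29) = (97 + (3 + 12))*(-29) = (97 + 15)*(-29) = 112*(-29) = -3248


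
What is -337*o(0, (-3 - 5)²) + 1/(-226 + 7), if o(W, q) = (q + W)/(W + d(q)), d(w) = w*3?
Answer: -24602/219 ≈ -112.34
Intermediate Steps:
d(w) = 3*w
o(W, q) = (W + q)/(W + 3*q) (o(W, q) = (q + W)/(W + 3*q) = (W + q)/(W + 3*q))
-337*o(0, (-3 - 5)²) + 1/(-226 + 7) = -337*(0 + (-3 - 5)²)/(0 + 3*(-3 - 5)²) + 1/(-226 + 7) = -337*(0 + (-8)²)/(0 + 3*(-8)²) + 1/(-219) = -337*(0 + 64)/(0 + 3*64) - 1/219 = -337*64/(0 + 192) - 1/219 = -337*64/192 - 1/219 = -337*⅓ - 1/219 = -337/3 - 1/219 = -24602/219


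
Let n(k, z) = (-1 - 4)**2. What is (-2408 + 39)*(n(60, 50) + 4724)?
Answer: -11250381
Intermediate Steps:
n(k, z) = 25 (n(k, z) = (-5)**2 = 25)
(-2408 + 39)*(n(60, 50) + 4724) = (-2408 + 39)*(25 + 4724) = -2369*4749 = -11250381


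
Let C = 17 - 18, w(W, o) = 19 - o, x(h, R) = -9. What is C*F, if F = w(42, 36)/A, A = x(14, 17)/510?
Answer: -2890/3 ≈ -963.33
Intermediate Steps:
A = -3/170 (A = -9/510 = -9*1/510 = -3/170 ≈ -0.017647)
C = -1
F = 2890/3 (F = (19 - 1*36)/(-3/170) = (19 - 36)*(-170/3) = -17*(-170/3) = 2890/3 ≈ 963.33)
C*F = -1*2890/3 = -2890/3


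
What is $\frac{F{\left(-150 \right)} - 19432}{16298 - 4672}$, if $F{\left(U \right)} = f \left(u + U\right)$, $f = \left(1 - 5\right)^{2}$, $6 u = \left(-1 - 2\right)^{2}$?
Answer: $- \frac{10904}{5813} \approx -1.8758$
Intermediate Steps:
$u = \frac{3}{2}$ ($u = \frac{\left(-1 - 2\right)^{2}}{6} = \frac{\left(-3\right)^{2}}{6} = \frac{1}{6} \cdot 9 = \frac{3}{2} \approx 1.5$)
$f = 16$ ($f = \left(1 - 5\right)^{2} = \left(-4\right)^{2} = 16$)
$F{\left(U \right)} = 24 + 16 U$ ($F{\left(U \right)} = 16 \left(\frac{3}{2} + U\right) = 24 + 16 U$)
$\frac{F{\left(-150 \right)} - 19432}{16298 - 4672} = \frac{\left(24 + 16 \left(-150\right)\right) - 19432}{16298 - 4672} = \frac{\left(24 - 2400\right) - 19432}{11626} = \left(-2376 - 19432\right) \frac{1}{11626} = \left(-21808\right) \frac{1}{11626} = - \frac{10904}{5813}$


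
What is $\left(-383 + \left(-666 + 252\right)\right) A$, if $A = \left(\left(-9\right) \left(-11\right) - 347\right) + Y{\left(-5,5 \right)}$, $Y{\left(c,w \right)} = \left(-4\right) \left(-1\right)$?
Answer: $194468$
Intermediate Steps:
$Y{\left(c,w \right)} = 4$
$A = -244$ ($A = \left(\left(-9\right) \left(-11\right) - 347\right) + 4 = \left(99 - 347\right) + 4 = -248 + 4 = -244$)
$\left(-383 + \left(-666 + 252\right)\right) A = \left(-383 + \left(-666 + 252\right)\right) \left(-244\right) = \left(-383 - 414\right) \left(-244\right) = \left(-797\right) \left(-244\right) = 194468$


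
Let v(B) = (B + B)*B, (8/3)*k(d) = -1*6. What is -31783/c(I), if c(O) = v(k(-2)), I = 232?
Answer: -254264/81 ≈ -3139.1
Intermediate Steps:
k(d) = -9/4 (k(d) = 3*(-1*6)/8 = (3/8)*(-6) = -9/4)
v(B) = 2*B**2 (v(B) = (2*B)*B = 2*B**2)
c(O) = 81/8 (c(O) = 2*(-9/4)**2 = 2*(81/16) = 81/8)
-31783/c(I) = -31783/81/8 = -31783*8/81 = -254264/81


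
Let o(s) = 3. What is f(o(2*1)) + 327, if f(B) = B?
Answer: 330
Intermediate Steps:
f(o(2*1)) + 327 = 3 + 327 = 330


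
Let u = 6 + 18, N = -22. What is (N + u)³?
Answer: 8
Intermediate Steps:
u = 24
(N + u)³ = (-22 + 24)³ = 2³ = 8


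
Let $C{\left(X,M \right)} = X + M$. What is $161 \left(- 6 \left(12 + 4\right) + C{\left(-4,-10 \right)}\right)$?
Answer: $-17710$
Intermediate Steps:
$C{\left(X,M \right)} = M + X$
$161 \left(- 6 \left(12 + 4\right) + C{\left(-4,-10 \right)}\right) = 161 \left(- 6 \left(12 + 4\right) - 14\right) = 161 \left(\left(-6\right) 16 - 14\right) = 161 \left(-96 - 14\right) = 161 \left(-110\right) = -17710$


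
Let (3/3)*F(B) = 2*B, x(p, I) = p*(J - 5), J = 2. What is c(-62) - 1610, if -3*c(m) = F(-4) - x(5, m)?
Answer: -4837/3 ≈ -1612.3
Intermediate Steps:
x(p, I) = -3*p (x(p, I) = p*(2 - 5) = p*(-3) = -3*p)
F(B) = 2*B
c(m) = -7/3 (c(m) = -(2*(-4) - (-3)*5)/3 = -(-8 - 1*(-15))/3 = -(-8 + 15)/3 = -⅓*7 = -7/3)
c(-62) - 1610 = -7/3 - 1610 = -4837/3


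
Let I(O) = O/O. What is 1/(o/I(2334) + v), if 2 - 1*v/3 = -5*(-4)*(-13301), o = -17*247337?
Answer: -1/3406663 ≈ -2.9354e-7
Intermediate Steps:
o = -4204729
I(O) = 1
v = 798066 (v = 6 - 3*(-5*(-4))*(-13301) = 6 - 60*(-13301) = 6 - 3*(-266020) = 6 + 798060 = 798066)
1/(o/I(2334) + v) = 1/(-4204729/1 + 798066) = 1/(-4204729*1 + 798066) = 1/(-4204729 + 798066) = 1/(-3406663) = -1/3406663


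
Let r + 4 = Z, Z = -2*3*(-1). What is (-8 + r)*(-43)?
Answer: 258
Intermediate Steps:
Z = 6 (Z = -6*(-1) = 6)
r = 2 (r = -4 + 6 = 2)
(-8 + r)*(-43) = (-8 + 2)*(-43) = -6*(-43) = 258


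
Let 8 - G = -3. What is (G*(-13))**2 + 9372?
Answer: 29821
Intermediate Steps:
G = 11 (G = 8 - 1*(-3) = 8 + 3 = 11)
(G*(-13))**2 + 9372 = (11*(-13))**2 + 9372 = (-143)**2 + 9372 = 20449 + 9372 = 29821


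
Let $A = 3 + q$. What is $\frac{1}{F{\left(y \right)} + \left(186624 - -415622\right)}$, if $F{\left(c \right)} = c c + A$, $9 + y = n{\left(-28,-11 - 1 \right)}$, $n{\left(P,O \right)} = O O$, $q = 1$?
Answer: $\frac{1}{620475} \approx 1.6117 \cdot 10^{-6}$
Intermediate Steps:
$A = 4$ ($A = 3 + 1 = 4$)
$n{\left(P,O \right)} = O^{2}$
$y = 135$ ($y = -9 + \left(-11 - 1\right)^{2} = -9 + \left(-12\right)^{2} = -9 + 144 = 135$)
$F{\left(c \right)} = 4 + c^{2}$ ($F{\left(c \right)} = c c + 4 = c^{2} + 4 = 4 + c^{2}$)
$\frac{1}{F{\left(y \right)} + \left(186624 - -415622\right)} = \frac{1}{\left(4 + 135^{2}\right) + \left(186624 - -415622\right)} = \frac{1}{\left(4 + 18225\right) + \left(186624 + 415622\right)} = \frac{1}{18229 + 602246} = \frac{1}{620475}$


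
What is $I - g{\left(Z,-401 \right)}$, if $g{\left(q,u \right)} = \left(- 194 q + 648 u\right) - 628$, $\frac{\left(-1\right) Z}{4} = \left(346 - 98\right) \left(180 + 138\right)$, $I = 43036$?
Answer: $-60894952$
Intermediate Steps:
$Z = -315456$ ($Z = - 4 \left(346 - 98\right) \left(180 + 138\right) = - 4 \cdot 248 \cdot 318 = \left(-4\right) 78864 = -315456$)
$g{\left(q,u \right)} = -628 - 194 q + 648 u$
$I - g{\left(Z,-401 \right)} = 43036 - \left(-628 - -61198464 + 648 \left(-401\right)\right) = 43036 - \left(-628 + 61198464 - 259848\right) = 43036 - 60937988 = -60894952$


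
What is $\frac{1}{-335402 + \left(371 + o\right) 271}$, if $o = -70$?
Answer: $- \frac{1}{253831} \approx -3.9396 \cdot 10^{-6}$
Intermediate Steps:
$\frac{1}{-335402 + \left(371 + o\right) 271} = \frac{1}{-335402 + \left(371 - 70\right) 271} = \frac{1}{-335402 + 301 \cdot 271} = \frac{1}{-335402 + 81571} = \frac{1}{-253831} = - \frac{1}{253831}$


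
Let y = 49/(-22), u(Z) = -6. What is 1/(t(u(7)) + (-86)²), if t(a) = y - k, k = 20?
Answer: 22/162223 ≈ 0.00013562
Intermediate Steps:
y = -49/22 (y = 49*(-1/22) = -49/22 ≈ -2.2273)
t(a) = -489/22 (t(a) = -49/22 - 1*20 = -49/22 - 20 = -489/22)
1/(t(u(7)) + (-86)²) = 1/(-489/22 + (-86)²) = 1/(-489/22 + 7396) = 1/(162223/22) = 22/162223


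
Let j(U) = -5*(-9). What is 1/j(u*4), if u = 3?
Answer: 1/45 ≈ 0.022222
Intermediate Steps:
j(U) = 45
1/j(u*4) = 1/45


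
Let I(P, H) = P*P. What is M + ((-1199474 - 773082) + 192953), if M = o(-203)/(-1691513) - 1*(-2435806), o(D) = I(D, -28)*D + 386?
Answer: 1109984270180/1691513 ≈ 6.5621e+5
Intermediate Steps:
I(P, H) = P²
o(D) = 386 + D³ (o(D) = D²*D + 386 = D³ + 386 = 386 + D³)
M = 4120205879519/1691513 (M = (386 + (-203)³)/(-1691513) - 1*(-2435806) = (386 - 8365427)*(-1/1691513) + 2435806 = -8365041*(-1/1691513) + 2435806 = 8365041/1691513 + 2435806 = 4120205879519/1691513 ≈ 2.4358e+6)
M + ((-1199474 - 773082) + 192953) = 4120205879519/1691513 + ((-1199474 - 773082) + 192953) = 4120205879519/1691513 + (-1972556 + 192953) = 4120205879519/1691513 - 1779603 = 1109984270180/1691513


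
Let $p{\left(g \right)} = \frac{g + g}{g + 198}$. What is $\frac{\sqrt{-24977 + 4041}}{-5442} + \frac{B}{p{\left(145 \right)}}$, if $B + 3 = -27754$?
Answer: $- \frac{9520651}{290} - \frac{i \sqrt{5234}}{2721} \approx -32830.0 - 0.026588 i$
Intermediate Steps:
$B = -27757$ ($B = -3 - 27754 = -27757$)
$p{\left(g \right)} = \frac{2 g}{198 + g}$
$\frac{\sqrt{-24977 + 4041}}{-5442} + \frac{B}{p{\left(145 \right)}} = \frac{\sqrt{-24977 + 4041}}{-5442} - \frac{27757}{2 \cdot 145 \frac{1}{198 + 145}} = \sqrt{-20936} \left(- \frac{1}{5442}\right) - \frac{27757}{2 \cdot 145 \cdot \frac{1}{343}} = 2 i \sqrt{5234} \left(- \frac{1}{5442}\right) - \frac{27757}{2 \cdot 145 \cdot \frac{1}{343}} = - \frac{i \sqrt{5234}}{2721} - \frac{27757}{\frac{290}{343}} = - \frac{i \sqrt{5234}}{2721} - \frac{9520651}{290} = - \frac{9520651}{290} - \frac{i \sqrt{5234}}{2721}$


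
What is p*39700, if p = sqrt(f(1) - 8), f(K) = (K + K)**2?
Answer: 79400*I ≈ 79400.0*I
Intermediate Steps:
f(K) = 4*K**2 (f(K) = (2*K)**2 = 4*K**2)
p = 2*I (p = sqrt(4*1**2 - 8) = sqrt(4*1 - 8) = sqrt(4 - 8) = sqrt(-4) = 2*I ≈ 2.0*I)
p*39700 = (2*I)*39700 = 79400*I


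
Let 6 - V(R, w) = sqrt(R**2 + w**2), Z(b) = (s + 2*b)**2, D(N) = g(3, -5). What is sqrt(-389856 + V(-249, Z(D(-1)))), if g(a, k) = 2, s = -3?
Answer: sqrt(-389850 - sqrt(62002)) ≈ 624.58*I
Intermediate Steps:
D(N) = 2
Z(b) = (-3 + 2*b)**2
V(R, w) = 6 - sqrt(R**2 + w**2)
sqrt(-389856 + V(-249, Z(D(-1)))) = sqrt(-389856 + (6 - sqrt((-249)**2 + ((-3 + 2*2)**2)**2))) = sqrt(-389856 + (6 - sqrt(62001 + ((-3 + 4)**2)**2))) = sqrt(-389856 + (6 - sqrt(62001 + (1**2)**2))) = sqrt(-389856 + (6 - sqrt(62001 + 1**2))) = sqrt(-389856 + (6 - sqrt(62001 + 1))) = sqrt(-389856 + (6 - sqrt(62002))) = sqrt(-389850 - sqrt(62002))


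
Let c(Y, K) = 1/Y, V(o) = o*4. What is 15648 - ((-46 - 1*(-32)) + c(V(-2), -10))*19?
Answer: 127331/8 ≈ 15916.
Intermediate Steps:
V(o) = 4*o
c(Y, K) = 1/Y
15648 - ((-46 - 1*(-32)) + c(V(-2), -10))*19 = 15648 - ((-46 - 1*(-32)) + 1/(4*(-2)))*19 = 15648 - ((-46 + 32) + 1/(-8))*19 = 15648 - (-14 - 1/8)*19 = 15648 - (-113)*19/8 = 15648 - 1*(-2147/8) = 15648 + 2147/8 = 127331/8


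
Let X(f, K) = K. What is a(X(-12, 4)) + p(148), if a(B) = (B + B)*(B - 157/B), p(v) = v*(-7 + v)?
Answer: 20586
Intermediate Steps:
a(B) = 2*B*(B - 157/B) (a(B) = (2*B)*(B - 157/B) = 2*B*(B - 157/B))
a(X(-12, 4)) + p(148) = (-314 + 2*4²) + 148*(-7 + 148) = (-314 + 2*16) + 148*141 = (-314 + 32) + 20868 = -282 + 20868 = 20586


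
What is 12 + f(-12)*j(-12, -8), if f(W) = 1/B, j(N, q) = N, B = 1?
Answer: 0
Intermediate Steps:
f(W) = 1 (f(W) = 1/1 = 1)
12 + f(-12)*j(-12, -8) = 12 + 1*(-12) = 12 - 12 = 0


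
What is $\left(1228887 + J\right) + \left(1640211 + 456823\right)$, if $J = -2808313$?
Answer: $517608$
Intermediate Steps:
$\left(1228887 + J\right) + \left(1640211 + 456823\right) = \left(1228887 - 2808313\right) + \left(1640211 + 456823\right) = -1579426 + 2097034 = 517608$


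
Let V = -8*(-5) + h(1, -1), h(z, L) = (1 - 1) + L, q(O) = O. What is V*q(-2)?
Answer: -78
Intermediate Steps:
h(z, L) = L (h(z, L) = 0 + L = L)
V = 39 (V = -8*(-5) - 1 = 40 - 1 = 39)
V*q(-2) = 39*(-2) = -78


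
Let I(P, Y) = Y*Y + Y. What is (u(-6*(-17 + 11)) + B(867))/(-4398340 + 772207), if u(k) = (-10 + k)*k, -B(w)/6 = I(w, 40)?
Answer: 424/172673 ≈ 0.0024555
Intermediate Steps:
I(P, Y) = Y + Y² (I(P, Y) = Y² + Y = Y + Y²)
B(w) = -9840 (B(w) = -240*(1 + 40) = -240*41 = -6*1640 = -9840)
u(k) = k*(-10 + k)
(u(-6*(-17 + 11)) + B(867))/(-4398340 + 772207) = ((-6*(-17 + 11))*(-10 - 6*(-17 + 11)) - 9840)/(-4398340 + 772207) = ((-6*(-6))*(-10 - 6*(-6)) - 9840)/(-3626133) = (36*(-10 + 36) - 9840)*(-1/3626133) = (36*26 - 9840)*(-1/3626133) = (936 - 9840)*(-1/3626133) = -8904*(-1/3626133) = 424/172673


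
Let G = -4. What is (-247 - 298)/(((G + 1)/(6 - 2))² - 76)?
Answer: 8720/1207 ≈ 7.2245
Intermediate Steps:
(-247 - 298)/(((G + 1)/(6 - 2))² - 76) = (-247 - 298)/(((-4 + 1)/(6 - 2))² - 76) = -545/((-3/4)² - 76) = -545/((-3*¼)² - 76) = -545/((-¾)² - 76) = -545/(9/16 - 76) = -545/(-1207/16) = -545*(-16/1207) = 8720/1207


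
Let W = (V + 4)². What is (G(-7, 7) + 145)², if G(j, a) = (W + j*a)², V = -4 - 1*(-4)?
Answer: 1522756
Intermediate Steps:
V = 0 (V = -4 + 4 = 0)
W = 16 (W = (0 + 4)² = 4² = 16)
G(j, a) = (16 + a*j)² (G(j, a) = (16 + j*a)² = (16 + a*j)²)
(G(-7, 7) + 145)² = ((16 + 7*(-7))² + 145)² = ((16 - 49)² + 145)² = ((-33)² + 145)² = (1089 + 145)² = 1234² = 1522756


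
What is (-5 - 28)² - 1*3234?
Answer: -2145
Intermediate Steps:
(-5 - 28)² - 1*3234 = (-33)² - 3234 = 1089 - 3234 = -2145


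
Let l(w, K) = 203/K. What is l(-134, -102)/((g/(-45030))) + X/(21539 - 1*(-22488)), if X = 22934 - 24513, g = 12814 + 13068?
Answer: 66381044379/19371615838 ≈ 3.4267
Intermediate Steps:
g = 25882
X = -1579
l(-134, -102)/((g/(-45030))) + X/(21539 - 1*(-22488)) = (203/(-102))/((25882/(-45030))) - 1579/(21539 - 1*(-22488)) = (203*(-1/102))/((25882*(-1/45030))) - 1579/(21539 + 22488) = -203/(102*(-12941/22515)) - 1579/44027 = -203/102*(-22515/12941) - 1579*1/44027 = 1523515/439994 - 1579/44027 = 66381044379/19371615838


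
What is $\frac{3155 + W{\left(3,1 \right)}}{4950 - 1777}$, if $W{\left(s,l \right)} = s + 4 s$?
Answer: $\frac{3170}{3173} \approx 0.99905$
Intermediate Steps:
$W{\left(s,l \right)} = 5 s$
$\frac{3155 + W{\left(3,1 \right)}}{4950 - 1777} = \frac{3155 + 5 \cdot 3}{4950 - 1777} = \frac{3155 + 15}{3173} = 3170 \cdot \frac{1}{3173} = \frac{3170}{3173}$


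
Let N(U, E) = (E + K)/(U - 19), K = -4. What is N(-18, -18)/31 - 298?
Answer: -341784/1147 ≈ -297.98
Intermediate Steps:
N(U, E) = (-4 + E)/(-19 + U) (N(U, E) = (E - 4)/(U - 19) = (-4 + E)/(-19 + U))
N(-18, -18)/31 - 298 = ((-4 - 18)/(-19 - 18))/31 - 298 = (-22/(-37))*(1/31) - 298 = -1/37*(-22)*(1/31) - 298 = (22/37)*(1/31) - 298 = 22/1147 - 298 = -341784/1147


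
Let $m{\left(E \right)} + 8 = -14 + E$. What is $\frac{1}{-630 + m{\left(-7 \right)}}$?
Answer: $- \frac{1}{659} \approx -0.0015175$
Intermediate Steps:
$m{\left(E \right)} = -22 + E$ ($m{\left(E \right)} = -8 + \left(-14 + E\right) = -22 + E$)
$\frac{1}{-630 + m{\left(-7 \right)}} = \frac{1}{-630 - 29} = \frac{1}{-659} = - \frac{1}{659}$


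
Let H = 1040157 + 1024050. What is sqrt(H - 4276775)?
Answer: 2*I*sqrt(553142) ≈ 1487.5*I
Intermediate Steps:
H = 2064207
sqrt(H - 4276775) = sqrt(2064207 - 4276775) = sqrt(-2212568) = 2*I*sqrt(553142)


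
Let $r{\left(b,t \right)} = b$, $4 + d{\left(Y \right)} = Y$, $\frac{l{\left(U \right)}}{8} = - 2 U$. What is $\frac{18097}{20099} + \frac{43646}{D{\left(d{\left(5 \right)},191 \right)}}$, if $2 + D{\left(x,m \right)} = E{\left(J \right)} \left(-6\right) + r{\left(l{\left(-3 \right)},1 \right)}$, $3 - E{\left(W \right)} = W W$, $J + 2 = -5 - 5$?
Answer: $\frac{446691739}{8964154} \approx 49.831$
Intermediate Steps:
$l{\left(U \right)} = - 16 U$ ($l{\left(U \right)} = 8 \left(- 2 U\right) = - 16 U$)
$d{\left(Y \right)} = -4 + Y$
$J = -12$ ($J = -2 - 10 = -12$)
$E{\left(W \right)} = 3 - W^{2}$ ($E{\left(W \right)} = 3 - W W = 3 - W^{2}$)
$D{\left(x,m \right)} = 892$ ($D{\left(x,m \right)} = -2 - \left(-48 - \left(3 - \left(-12\right)^{2}\right) \left(-6\right)\right) = -2 + \left(\left(3 - 144\right) \left(-6\right) + 48\right) = -2 + \left(\left(-141\right) \left(-6\right) + 48\right) = -2 + \left(846 + 48\right) = -2 + 894 = 892$)
$\frac{18097}{20099} + \frac{43646}{D{\left(d{\left(5 \right)},191 \right)}} = \frac{18097}{20099} + \frac{43646}{892} = 18097 \cdot \frac{1}{20099} + 43646 \cdot \frac{1}{892} = \frac{18097}{20099} + \frac{21823}{446} = \frac{446691739}{8964154}$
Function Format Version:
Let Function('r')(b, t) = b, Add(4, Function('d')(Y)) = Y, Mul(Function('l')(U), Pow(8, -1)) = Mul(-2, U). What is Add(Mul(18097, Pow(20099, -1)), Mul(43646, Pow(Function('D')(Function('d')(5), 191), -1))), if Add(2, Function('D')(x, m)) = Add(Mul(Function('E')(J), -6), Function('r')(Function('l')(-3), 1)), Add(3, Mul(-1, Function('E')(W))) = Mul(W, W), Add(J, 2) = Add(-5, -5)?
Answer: Rational(446691739, 8964154) ≈ 49.831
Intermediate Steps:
Function('l')(U) = Mul(-16, U) (Function('l')(U) = Mul(8, Mul(-2, U)) = Mul(-16, U))
Function('d')(Y) = Add(-4, Y)
J = -12 (J = Add(-2, Add(-5, -5)) = Add(-2, -10) = -12)
Function('E')(W) = Add(3, Mul(-1, Pow(W, 2))) (Function('E')(W) = Add(3, Mul(-1, Mul(W, W))) = Add(3, Mul(-1, Pow(W, 2))))
Function('D')(x, m) = 892 (Function('D')(x, m) = Add(-2, Add(Mul(Add(3, Mul(-1, Pow(-12, 2))), -6), Mul(-16, -3))) = Add(-2, Add(Mul(Add(3, Mul(-1, 144)), -6), 48)) = Add(-2, Add(Mul(Add(3, -144), -6), 48)) = Add(-2, Add(Mul(-141, -6), 48)) = Add(-2, Add(846, 48)) = Add(-2, 894) = 892)
Add(Mul(18097, Pow(20099, -1)), Mul(43646, Pow(Function('D')(Function('d')(5), 191), -1))) = Add(Mul(18097, Pow(20099, -1)), Mul(43646, Pow(892, -1))) = Add(Mul(18097, Rational(1, 20099)), Mul(43646, Rational(1, 892))) = Add(Rational(18097, 20099), Rational(21823, 446)) = Rational(446691739, 8964154)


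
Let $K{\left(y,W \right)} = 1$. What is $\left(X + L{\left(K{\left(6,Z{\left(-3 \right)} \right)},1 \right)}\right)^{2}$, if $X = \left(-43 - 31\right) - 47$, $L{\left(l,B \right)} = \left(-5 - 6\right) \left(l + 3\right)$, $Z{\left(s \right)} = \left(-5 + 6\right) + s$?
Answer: $27225$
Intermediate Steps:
$Z{\left(s \right)} = 1 + s$
$L{\left(l,B \right)} = -33 - 11 l$ ($L{\left(l,B \right)} = - 11 \left(3 + l\right) = -33 - 11 l$)
$X = -121$ ($X = \left(-43 - 31\right) - 47 = -74 - 47 = -121$)
$\left(X + L{\left(K{\left(6,Z{\left(-3 \right)} \right)},1 \right)}\right)^{2} = \left(-121 - 44\right)^{2} = \left(-165\right)^{2} = 27225$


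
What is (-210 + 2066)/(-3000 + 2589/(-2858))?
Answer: -5304448/8576589 ≈ -0.61848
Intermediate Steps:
(-210 + 2066)/(-3000 + 2589/(-2858)) = 1856/(-3000 + 2589*(-1/2858)) = 1856/(-3000 - 2589/2858) = 1856/(-8576589/2858) = 1856*(-2858/8576589) = -5304448/8576589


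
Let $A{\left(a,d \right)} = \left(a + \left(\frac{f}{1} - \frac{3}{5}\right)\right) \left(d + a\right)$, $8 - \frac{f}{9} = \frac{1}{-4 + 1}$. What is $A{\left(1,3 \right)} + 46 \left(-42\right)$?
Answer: $- \frac{8152}{5} \approx -1630.4$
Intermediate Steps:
$f = 75$ ($f = 72 - \frac{9}{-4 + 1} = 72 - \frac{9}{-3} = 72 - -3 = 72 + 3 = 75$)
$A{\left(a,d \right)} = \left(\frac{372}{5} + a\right) \left(a + d\right)$ ($A{\left(a,d \right)} = \left(a + \left(\frac{75}{1} - \frac{3}{5}\right)\right) \left(d + a\right) = \left(a + \left(75 \cdot 1 - \frac{3}{5}\right)\right) \left(a + d\right) = \left(a + \left(75 - \frac{3}{5}\right)\right) \left(a + d\right) = \left(a + \frac{372}{5}\right) \left(a + d\right) = \left(\frac{372}{5} + a\right) \left(a + d\right)$)
$A{\left(1,3 \right)} + 46 \left(-42\right) = \left(1^{2} + \frac{372}{5} \cdot 1 + \frac{372}{5} \cdot 3 + 1 \cdot 3\right) + 46 \left(-42\right) = \left(1 + \frac{372}{5} + \frac{1116}{5} + 3\right) - 1932 = \frac{1508}{5} - 1932 = - \frac{8152}{5}$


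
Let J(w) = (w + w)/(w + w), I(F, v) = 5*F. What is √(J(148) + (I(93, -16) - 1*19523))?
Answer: I*√19057 ≈ 138.05*I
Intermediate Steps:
J(w) = 1 (J(w) = (2*w)/((2*w)) = (2*w)*(1/(2*w)) = 1)
√(J(148) + (I(93, -16) - 1*19523)) = √(1 + (5*93 - 1*19523)) = √(1 + (465 - 19523)) = √(1 - 19058) = √(-19057) = I*√19057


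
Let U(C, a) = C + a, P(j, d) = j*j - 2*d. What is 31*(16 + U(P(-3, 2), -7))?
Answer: 434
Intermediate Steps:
P(j, d) = j² - 2*d
31*(16 + U(P(-3, 2), -7)) = 31*(16 + (((-3)² - 2*2) - 7)) = 31*(16 + ((9 - 4) - 7)) = 31*(16 + (5 - 7)) = 31*(16 - 2) = 31*14 = 434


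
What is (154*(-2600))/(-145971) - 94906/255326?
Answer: 6312786191/2662156539 ≈ 2.3713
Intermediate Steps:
(154*(-2600))/(-145971) - 94906/255326 = -400400*(-1/145971) - 94906*1/255326 = 57200/20853 - 47453/127663 = 6312786191/2662156539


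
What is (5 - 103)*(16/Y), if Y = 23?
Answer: -1568/23 ≈ -68.174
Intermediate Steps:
(5 - 103)*(16/Y) = (5 - 103)*(16/23) = -1568/23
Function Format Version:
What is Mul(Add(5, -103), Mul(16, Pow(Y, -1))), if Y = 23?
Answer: Rational(-1568, 23) ≈ -68.174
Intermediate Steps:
Mul(Add(5, -103), Mul(16, Pow(Y, -1))) = Mul(Add(5, -103), Mul(16, Pow(23, -1))) = Mul(-98, Mul(16, Rational(1, 23))) = Mul(-98, Rational(16, 23)) = Rational(-1568, 23)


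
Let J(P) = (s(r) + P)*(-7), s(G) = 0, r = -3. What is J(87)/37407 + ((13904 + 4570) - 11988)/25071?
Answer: 25261507/104203433 ≈ 0.24242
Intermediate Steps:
J(P) = -7*P (J(P) = (0 + P)*(-7) = P*(-7) = -7*P)
J(87)/37407 + ((13904 + 4570) - 11988)/25071 = -7*87/37407 + ((13904 + 4570) - 11988)/25071 = -609*1/37407 + (18474 - 11988)*(1/25071) = -203/12469 + 6486*(1/25071) = -203/12469 + 2162/8357 = 25261507/104203433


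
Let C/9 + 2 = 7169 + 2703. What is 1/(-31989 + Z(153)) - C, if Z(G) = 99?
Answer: -2832788701/31890 ≈ -88830.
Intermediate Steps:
C = 88830 (C = -18 + 9*(7169 + 2703) = -18 + 9*9872 = -18 + 88848 = 88830)
1/(-31989 + Z(153)) - C = 1/(-31989 + 99) - 1*88830 = 1/(-31890) - 88830 = -1/31890 - 88830 = -2832788701/31890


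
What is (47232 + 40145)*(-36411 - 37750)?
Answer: -6479965697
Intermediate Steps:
(47232 + 40145)*(-36411 - 37750) = 87377*(-74161) = -6479965697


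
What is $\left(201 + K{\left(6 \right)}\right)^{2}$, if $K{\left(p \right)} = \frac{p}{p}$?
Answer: $40804$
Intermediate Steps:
$K{\left(p \right)} = 1$
$\left(201 + K{\left(6 \right)}\right)^{2} = \left(201 + 1\right)^{2} = 202^{2} = 40804$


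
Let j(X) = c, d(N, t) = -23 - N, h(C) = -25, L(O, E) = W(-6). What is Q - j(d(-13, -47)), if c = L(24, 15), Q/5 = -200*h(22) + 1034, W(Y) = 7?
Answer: 30163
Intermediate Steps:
L(O, E) = 7
Q = 30170 (Q = 5*(-200*(-25) + 1034) = 5*(5000 + 1034) = 5*6034 = 30170)
c = 7
j(X) = 7
Q - j(d(-13, -47)) = 30170 - 1*7 = 30170 - 7 = 30163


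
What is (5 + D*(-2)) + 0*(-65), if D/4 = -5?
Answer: 45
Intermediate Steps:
D = -20 (D = 4*(-5) = -20)
(5 + D*(-2)) + 0*(-65) = (5 - 20*(-2)) + 0*(-65) = (5 + 40) + 0 = 45 + 0 = 45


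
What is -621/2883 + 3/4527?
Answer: -311402/1450149 ≈ -0.21474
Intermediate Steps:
-621/2883 + 3/4527 = -621*1/2883 + 3*(1/4527) = -207/961 + 1/1509 = -311402/1450149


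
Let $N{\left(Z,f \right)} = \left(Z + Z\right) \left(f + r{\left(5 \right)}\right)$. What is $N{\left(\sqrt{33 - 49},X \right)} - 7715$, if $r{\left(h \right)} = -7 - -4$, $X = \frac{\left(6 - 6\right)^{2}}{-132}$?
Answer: $-7715 - 24 i \approx -7715.0 - 24.0 i$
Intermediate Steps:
$X = 0$ ($X = 0^{2} \left(- \frac{1}{132}\right) = 0 \left(- \frac{1}{132}\right) = 0$)
$r{\left(h \right)} = -3$ ($r{\left(h \right)} = -7 + 4 = -3$)
$N{\left(Z,f \right)} = 2 Z \left(-3 + f\right)$ ($N{\left(Z,f \right)} = \left(Z + Z\right) \left(f - 3\right) = 2 Z \left(-3 + f\right)$)
$N{\left(\sqrt{33 - 49},X \right)} - 7715 = 2 \sqrt{33 - 49} \left(-3 + 0\right) - 7715 = 2 \sqrt{-16} \left(-3\right) - 7715 = 2 \cdot 4 i \left(-3\right) - 7715 = - 24 i - 7715 = -7715 - 24 i$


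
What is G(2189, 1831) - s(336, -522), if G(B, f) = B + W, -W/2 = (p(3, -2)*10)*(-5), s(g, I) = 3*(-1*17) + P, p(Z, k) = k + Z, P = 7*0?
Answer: 2340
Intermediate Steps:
P = 0
p(Z, k) = Z + k
s(g, I) = -51 (s(g, I) = 3*(-1*17) + 0 = 3*(-17) + 0 = -51 + 0 = -51)
W = 100 (W = -2*(3 - 2)*10*(-5) = -2*1*10*(-5) = -20*(-5) = -2*(-50) = 100)
G(B, f) = 100 + B (G(B, f) = B + 100 = 100 + B)
G(2189, 1831) - s(336, -522) = (100 + 2189) - 1*(-51) = 2289 + 51 = 2340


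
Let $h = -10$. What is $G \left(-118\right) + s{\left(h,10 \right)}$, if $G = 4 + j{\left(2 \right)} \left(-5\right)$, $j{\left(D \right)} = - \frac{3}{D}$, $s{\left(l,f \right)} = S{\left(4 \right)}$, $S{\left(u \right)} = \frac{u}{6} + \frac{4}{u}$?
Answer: $- \frac{4066}{3} \approx -1355.3$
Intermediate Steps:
$S{\left(u \right)} = \frac{4}{u} + \frac{u}{6}$ ($S{\left(u \right)} = u \frac{1}{6} + \frac{4}{u} = \frac{u}{6} + \frac{4}{u} = \frac{4}{u} + \frac{u}{6}$)
$s{\left(l,f \right)} = \frac{5}{3}$ ($s{\left(l,f \right)} = \frac{4}{4} + \frac{1}{6} \cdot 4 = 4 \cdot \frac{1}{4} + \frac{2}{3} = 1 + \frac{2}{3} = \frac{5}{3}$)
$G = \frac{23}{2}$ ($G = 4 + - \frac{3}{2} \left(-5\right) = 4 + \left(-3\right) \frac{1}{2} \left(-5\right) = 4 - - \frac{15}{2} = 4 + \frac{15}{2} = \frac{23}{2} \approx 11.5$)
$G \left(-118\right) + s{\left(h,10 \right)} = \frac{23}{2} \left(-118\right) + \frac{5}{3} = -1357 + \frac{5}{3} = - \frac{4066}{3}$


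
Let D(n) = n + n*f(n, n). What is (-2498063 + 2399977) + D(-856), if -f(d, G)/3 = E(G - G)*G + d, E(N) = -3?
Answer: 4297474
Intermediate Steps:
f(d, G) = -3*d + 9*G (f(d, G) = -3*(-3*G + d) = -3*(d - 3*G) = -3*d + 9*G)
D(n) = n + 6*n² (D(n) = n + n*(-3*n + 9*n) = n + n*(6*n) = n + 6*n²)
(-2498063 + 2399977) + D(-856) = (-2498063 + 2399977) - 856*(1 + 6*(-856)) = -98086 - 856*(1 - 5136) = -98086 - 856*(-5135) = -98086 + 4395560 = 4297474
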